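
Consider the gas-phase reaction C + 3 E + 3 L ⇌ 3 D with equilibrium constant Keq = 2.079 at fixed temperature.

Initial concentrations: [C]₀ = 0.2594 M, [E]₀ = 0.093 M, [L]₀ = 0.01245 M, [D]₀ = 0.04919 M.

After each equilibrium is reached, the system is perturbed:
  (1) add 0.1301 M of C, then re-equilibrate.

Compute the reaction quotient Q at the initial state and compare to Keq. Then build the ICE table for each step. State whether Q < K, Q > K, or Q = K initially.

Q₀ = 2.9560e+05 vs Keq = 2.079 ⇒ Q>K, reverse
Step 1:
                  C         E         L         D
  I          0.2594     0.093   0.01245   0.04919
  C         0.01432   0.04295   0.04295  -0.04295
  E          0.2737    0.1359    0.0554  0.006241
  solve Keq expr → x = -0.01432; check Q = 2.079
Then add 0.1301 M of C.
Step 2:
                  C         E         L         D
  I          0.4038    0.1359    0.0554  0.006241
  C       -2.4364e-04 -7.3092e-04 -7.3092e-04 7.3092e-04
  E          0.4036    0.1352   0.05467  0.006972
  solve Keq expr → x = 2.4364e-04; check Q = 2.079

Q₀ = 2.9560e+05; Q > K (proceeds reverse)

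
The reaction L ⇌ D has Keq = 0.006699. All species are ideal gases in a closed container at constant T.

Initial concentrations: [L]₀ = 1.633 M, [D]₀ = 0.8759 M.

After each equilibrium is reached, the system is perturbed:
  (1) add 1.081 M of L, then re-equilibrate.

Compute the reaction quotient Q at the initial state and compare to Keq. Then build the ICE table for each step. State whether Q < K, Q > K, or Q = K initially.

Q₀ = 0.5364 vs Keq = 0.006699 ⇒ Q>K, reverse
Step 1:
                   L          D
  I            1.633     0.8759
  C           0.8592    -0.8592
  E            2.492     0.0167
  solve Keq expr → x = -0.8592; check Q = 0.006699
Then add 1.081 M of L.
Step 2:
                   L          D
  I            3.573     0.0167
  C        -0.007193   0.007193
  E            3.566    0.02389
  solve Keq expr → x = 0.007193; check Q = 0.006699

Q₀ = 0.5364; Q > K (proceeds reverse)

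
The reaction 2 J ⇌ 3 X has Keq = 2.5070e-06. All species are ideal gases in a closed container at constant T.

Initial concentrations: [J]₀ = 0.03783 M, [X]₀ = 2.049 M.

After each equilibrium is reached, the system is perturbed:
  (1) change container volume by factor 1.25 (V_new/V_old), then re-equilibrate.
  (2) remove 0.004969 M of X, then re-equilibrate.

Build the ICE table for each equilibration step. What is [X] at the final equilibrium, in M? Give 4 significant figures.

Q₀ = 6011 vs Keq = 2.5070e-06 ⇒ Q>K, reverse
Step 1:
                    J           X
  init        0.03783       2.049
  Δ             1.355      -2.032
  eq            1.393     0.01694
  solve Keq expr → x = -0.6774; check Q = 2.5070e-06
Then change container volume by factor 1.25 (V_new/V_old).
Step 2:
                    J           X
  init          1.114     0.01355
  Δ       -6.9361e-04     0.00104
  eq            1.113     0.01459
  solve Keq expr → x = 3.4680e-04; check Q = 2.5070e-06
Then remove 0.004969 M of X.
Step 3:
                    J           X
  init          1.113    0.009624
  Δ         -0.003293     0.00494
  eq             1.11     0.01456
  solve Keq expr → x = 0.001647; check Q = 2.5070e-06

[X]_eq = 0.01456 M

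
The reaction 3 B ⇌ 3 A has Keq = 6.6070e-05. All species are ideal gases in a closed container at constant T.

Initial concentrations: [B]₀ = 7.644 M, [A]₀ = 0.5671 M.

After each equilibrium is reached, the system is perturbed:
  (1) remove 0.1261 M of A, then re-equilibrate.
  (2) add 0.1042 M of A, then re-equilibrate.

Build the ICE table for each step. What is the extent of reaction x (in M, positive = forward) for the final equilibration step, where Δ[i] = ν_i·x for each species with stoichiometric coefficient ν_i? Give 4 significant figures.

Q₀ = 4.0834e-04 vs Keq = 6.6070e-05 ⇒ Q>K, reverse
Step 1:
                   B          A
  I            7.644     0.5671
  C           0.2481    -0.2481
  E            7.892      0.319
  solve Keq expr → x = -0.08268; check Q = 6.6070e-05
Then remove 0.1261 M of A.
Step 2:
                   B          A
  I            7.892     0.1929
  C          -0.1212     0.1212
  E            7.771     0.3141
  solve Keq expr → x = 0.0404; check Q = 6.6070e-05
Then add 0.1042 M of A.
Step 3:
                   B          A
  I            7.771     0.4183
  C           0.1002    -0.1002
  E            7.871     0.3182
  solve Keq expr → x = -0.03338; check Q = 6.6070e-05

x = -0.03338 M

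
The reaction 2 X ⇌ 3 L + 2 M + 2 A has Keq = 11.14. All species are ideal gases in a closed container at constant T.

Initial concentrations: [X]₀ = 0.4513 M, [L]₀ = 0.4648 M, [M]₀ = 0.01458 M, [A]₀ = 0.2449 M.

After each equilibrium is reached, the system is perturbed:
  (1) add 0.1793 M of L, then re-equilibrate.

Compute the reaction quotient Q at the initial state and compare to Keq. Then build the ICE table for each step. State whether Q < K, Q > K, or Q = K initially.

Q₀ = 6.2858e-06 vs Keq = 11.14 ⇒ Q<K, forward
Step 1:
                   X          L          M          A
  I           0.4513     0.4648    0.01458     0.2449
  C          -0.3756     0.5635     0.3756     0.3756
  E          0.07565      1.028     0.3902     0.6205
  solve Keq expr → x = 0.1878; check Q = 11.14
Then add 0.1793 M of L.
Step 2:
                   X          L          M          A
  I          0.07565      1.208     0.3902     0.6205
  C          0.01317   -0.01976   -0.01317   -0.01317
  E          0.08883      1.188     0.3771     0.6074
  solve Keq expr → x = -0.006587; check Q = 11.14

Q₀ = 6.2858e-06; Q < K (proceeds forward)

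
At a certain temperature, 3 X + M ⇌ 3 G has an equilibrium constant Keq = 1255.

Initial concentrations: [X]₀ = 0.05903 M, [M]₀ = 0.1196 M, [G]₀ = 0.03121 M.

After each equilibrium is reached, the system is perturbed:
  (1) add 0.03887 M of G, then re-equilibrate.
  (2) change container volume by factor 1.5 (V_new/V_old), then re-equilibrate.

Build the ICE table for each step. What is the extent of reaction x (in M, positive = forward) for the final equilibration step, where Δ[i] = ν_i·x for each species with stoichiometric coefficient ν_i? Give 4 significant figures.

x = -5.4362e-04 M

Q₀ = 1.236 vs Keq = 1255 ⇒ Q<K, forward
Step 1:
                   X          M          G
  Initial    0.05903     0.1196    0.03121
  Change     -0.0442   -0.01473     0.0442
  Equil      0.01483     0.1049    0.07541
  solve Keq expr → x = 0.01473; check Q = 1255
Then add 0.03887 M of G.
Step 2:
                   X          M          G
  Initial    0.01483     0.1049     0.1143
  Change     0.00627    0.00209   -0.00627
  Equil       0.0211      0.107      0.108
  solve Keq expr → x = -0.00209; check Q = 1255
Then change container volume by factor 1.5 (V_new/V_old).
Step 3:
                   X          M          G
  Initial    0.01406     0.0713    0.07201
  Change    0.001631 5.4362e-04  -0.001631
  Equil      0.01569    0.07185    0.07038
  solve Keq expr → x = -5.4362e-04; check Q = 1255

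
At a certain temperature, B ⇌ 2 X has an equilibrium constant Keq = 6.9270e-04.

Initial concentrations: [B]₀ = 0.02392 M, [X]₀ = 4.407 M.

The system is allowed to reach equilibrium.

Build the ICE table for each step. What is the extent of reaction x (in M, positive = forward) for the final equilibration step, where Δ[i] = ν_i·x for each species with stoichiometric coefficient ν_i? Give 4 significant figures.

x = -2.184 M

Q₀ = 811.9 vs Keq = 6.9270e-04 ⇒ Q>K, reverse
Step 1:
                  B         X
  Initial   0.02392     4.407
  Change      2.184    -4.368
  Equil       2.208   0.03911
  solve Keq expr → x = -2.184; check Q = 6.9270e-04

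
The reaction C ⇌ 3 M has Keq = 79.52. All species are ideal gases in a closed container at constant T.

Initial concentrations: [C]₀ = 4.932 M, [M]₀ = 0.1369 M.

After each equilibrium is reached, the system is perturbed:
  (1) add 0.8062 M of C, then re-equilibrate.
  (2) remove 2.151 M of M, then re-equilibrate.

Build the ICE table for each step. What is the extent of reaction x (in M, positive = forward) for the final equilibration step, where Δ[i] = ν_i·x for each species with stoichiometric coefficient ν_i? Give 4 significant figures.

x = 0.5896 M

Q₀ = 5.2022e-04 vs Keq = 79.52 ⇒ Q<K, forward
Step 1:
                    C           M
  I             4.932      0.1369
  C            -2.005       6.015
  E             2.927       6.151
  solve Keq expr → x = 2.005; check Q = 79.52
Then add 0.8062 M of C.
Step 2:
                    C           M
  I             3.733       6.151
  C           -0.1442      0.4326
  E             3.589       6.584
  solve Keq expr → x = 0.1442; check Q = 79.52
Then remove 2.151 M of M.
Step 3:
                    C           M
  I             3.589       4.433
  C           -0.5896       1.769
  E                 3       6.202
  solve Keq expr → x = 0.5896; check Q = 79.52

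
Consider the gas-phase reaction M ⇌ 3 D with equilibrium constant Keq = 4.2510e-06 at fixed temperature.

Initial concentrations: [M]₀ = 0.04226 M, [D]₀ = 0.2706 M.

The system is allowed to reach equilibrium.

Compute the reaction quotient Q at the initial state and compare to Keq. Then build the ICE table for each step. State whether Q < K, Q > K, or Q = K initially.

Q₀ = 0.4689 vs Keq = 4.2510e-06 ⇒ Q>K, reverse
Step 1:
                    M           D
  I           0.04226      0.2706
  C           0.08747     -0.2624
  E            0.1297      0.0082
  solve Keq expr → x = -0.08747; check Q = 4.2510e-06

Q₀ = 0.4689; Q > K (proceeds reverse)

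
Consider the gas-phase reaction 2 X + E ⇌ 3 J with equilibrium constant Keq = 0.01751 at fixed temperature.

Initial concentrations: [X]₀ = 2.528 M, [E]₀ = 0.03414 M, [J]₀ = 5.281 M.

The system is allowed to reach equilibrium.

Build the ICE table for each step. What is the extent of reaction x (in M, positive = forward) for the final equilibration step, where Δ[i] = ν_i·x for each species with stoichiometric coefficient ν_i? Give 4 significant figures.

x = -1.455 M

Q₀ = 675 vs Keq = 0.01751 ⇒ Q>K, reverse
Step 1:
                    X           E           J
  Initial       2.528     0.03414       5.281
  Change        2.909       1.455      -4.364
  Equil         5.437       1.489      0.9169
  solve Keq expr → x = -1.455; check Q = 0.01751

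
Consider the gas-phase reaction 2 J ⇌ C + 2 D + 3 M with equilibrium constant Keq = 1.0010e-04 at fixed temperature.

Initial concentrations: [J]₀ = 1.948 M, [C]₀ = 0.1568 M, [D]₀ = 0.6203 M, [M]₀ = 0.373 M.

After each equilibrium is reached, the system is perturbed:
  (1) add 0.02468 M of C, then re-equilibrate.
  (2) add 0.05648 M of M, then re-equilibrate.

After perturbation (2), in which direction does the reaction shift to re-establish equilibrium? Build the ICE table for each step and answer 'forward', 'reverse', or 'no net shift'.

Q₀ = 8.2508e-04 vs Keq = 1.0010e-04 ⇒ Q>K, reverse
Step 1:
                  J         C         D         M
  Initial     1.948    0.1568    0.6203     0.373
  Change    0.09068  -0.04534  -0.09068    -0.136
  Equil       2.039    0.1115    0.5296     0.237
  solve Keq expr → x = -0.04534; check Q = 1.0010e-04
Then add 0.02468 M of C.
Step 2:
                  J         C         D         M
  Initial     2.039    0.1361    0.5296     0.237
  Change    0.00716  -0.00358  -0.00716  -0.01074
  Equil       2.046    0.1326    0.5225    0.2262
  solve Keq expr → x = -0.00358; check Q = 1.0010e-04
Then add 0.05648 M of M.
Step 3:
                  J         C         D         M
  Initial     2.046    0.1326    0.5225    0.2827
  Change    0.02574  -0.01287  -0.02574   -0.0386
  Equil       2.072    0.1197    0.4967    0.2441
  solve Keq expr → x = -0.01287; check Q = 1.0010e-04

Direction: reverse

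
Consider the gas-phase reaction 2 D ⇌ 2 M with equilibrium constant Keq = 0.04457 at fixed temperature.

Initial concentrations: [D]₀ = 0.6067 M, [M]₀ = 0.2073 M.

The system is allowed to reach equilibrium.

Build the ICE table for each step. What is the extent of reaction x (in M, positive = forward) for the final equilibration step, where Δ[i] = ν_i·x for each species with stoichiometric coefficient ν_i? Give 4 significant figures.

x = -0.0327 M

Q₀ = 0.1167 vs Keq = 0.04457 ⇒ Q>K, reverse
Step 1:
                   D          M
  Initial     0.6067     0.2073
  Change     0.06541   -0.06541
  Equil       0.6721     0.1419
  solve Keq expr → x = -0.0327; check Q = 0.04457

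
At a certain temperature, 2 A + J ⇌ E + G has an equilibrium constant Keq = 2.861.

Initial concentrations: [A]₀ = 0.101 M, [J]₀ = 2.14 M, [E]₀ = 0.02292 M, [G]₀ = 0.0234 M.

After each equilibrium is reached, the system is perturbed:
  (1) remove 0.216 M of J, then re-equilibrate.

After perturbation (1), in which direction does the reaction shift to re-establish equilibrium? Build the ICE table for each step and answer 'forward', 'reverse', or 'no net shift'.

Direction: reverse

Q₀ = 0.02457 vs Keq = 2.861 ⇒ Q<K, forward
Step 1:
                   A          J          E          G
  Initial      0.101       2.14    0.02292     0.0234
  Change    -0.07605   -0.03803    0.03803    0.03803
  Equil      0.02495      2.102    0.06095    0.06143
  solve Keq expr → x = 0.03803; check Q = 2.861
Then remove 0.216 M of J.
Step 2:
                   A          J          E          G
  Initial    0.02495      1.886    0.06095    0.06143
  Change    0.001141 5.7029e-04 -5.7029e-04 -5.7029e-04
  Equil      0.02609      1.887    0.06037    0.06085
  solve Keq expr → x = -5.7029e-04; check Q = 2.861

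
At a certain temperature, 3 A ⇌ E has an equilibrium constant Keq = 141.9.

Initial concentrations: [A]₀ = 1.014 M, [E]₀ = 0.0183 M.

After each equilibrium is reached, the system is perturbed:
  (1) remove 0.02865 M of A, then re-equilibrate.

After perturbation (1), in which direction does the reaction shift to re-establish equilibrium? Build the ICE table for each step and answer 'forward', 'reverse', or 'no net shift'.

Direction: reverse

Q₀ = 0.01755 vs Keq = 141.9 ⇒ Q<K, forward
Step 1:
                    A           E
  init          1.014      0.0183
  Δ           -0.8838      0.2946
  eq           0.1302      0.3129
  solve Keq expr → x = 0.2946; check Q = 141.9
Then remove 0.02865 M of A.
Step 2:
                    A           E
  init         0.1015      0.3129
  Δ           0.02737   -0.009124
  eq           0.1289      0.3038
  solve Keq expr → x = -0.009124; check Q = 141.9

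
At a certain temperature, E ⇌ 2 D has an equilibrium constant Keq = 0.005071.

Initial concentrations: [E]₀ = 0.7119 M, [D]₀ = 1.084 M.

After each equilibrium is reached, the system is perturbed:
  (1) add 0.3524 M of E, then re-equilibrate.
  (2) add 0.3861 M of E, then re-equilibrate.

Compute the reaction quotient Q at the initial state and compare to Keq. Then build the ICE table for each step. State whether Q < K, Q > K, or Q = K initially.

Q₀ = 1.651 vs Keq = 0.005071 ⇒ Q>K, reverse
Step 1:
                  E         D
  Initial    0.7119     1.084
  Change     0.5028    -1.006
  Equil       1.215   0.07848
  solve Keq expr → x = -0.5028; check Q = 0.005071
Then add 0.3524 M of E.
Step 2:
                  E         D
  Initial     1.567   0.07848
  Change  -0.005256   0.01051
  Equil       1.562   0.08899
  solve Keq expr → x = 0.005256; check Q = 0.005071
Then add 0.3861 M of E.
Step 3:
                  E         D
  Initial     1.948   0.08899
  Change  -0.005131   0.01026
  Equil       1.943   0.09926
  solve Keq expr → x = 0.005131; check Q = 0.005071

Q₀ = 1.651; Q > K (proceeds reverse)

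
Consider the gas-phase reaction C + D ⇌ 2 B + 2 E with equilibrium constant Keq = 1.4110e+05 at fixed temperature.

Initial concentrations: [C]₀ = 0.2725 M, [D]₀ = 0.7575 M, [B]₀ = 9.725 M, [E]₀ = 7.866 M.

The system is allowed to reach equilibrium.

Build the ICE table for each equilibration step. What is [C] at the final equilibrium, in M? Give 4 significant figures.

Q₀ = 2.8349e+04 vs Keq = 1.4110e+05 ⇒ Q<K, forward
Step 1:
                  C         D         B         E
  Initial    0.2725    0.7575     9.725     7.866
  Change    -0.1866   -0.1866    0.3731    0.3731
  Equil     0.08593    0.5709      10.1     8.239
  solve Keq expr → x = 0.1866; check Q = 1.4110e+05

[C]_eq = 0.08593 M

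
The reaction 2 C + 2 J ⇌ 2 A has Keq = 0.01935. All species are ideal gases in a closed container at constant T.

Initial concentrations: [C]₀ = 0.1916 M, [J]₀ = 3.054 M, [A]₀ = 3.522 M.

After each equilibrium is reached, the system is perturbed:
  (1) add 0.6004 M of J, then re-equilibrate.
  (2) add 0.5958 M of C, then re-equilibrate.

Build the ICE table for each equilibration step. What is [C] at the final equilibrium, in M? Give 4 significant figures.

[C]_eq = 2.473 M

Q₀ = 36.23 vs Keq = 0.01935 ⇒ Q>K, reverse
Step 1:
                   C          J          A
  Initial     0.1916      3.054      3.522
  Change       1.991      1.991     -1.991
  Equil        2.182      5.045      1.531
  solve Keq expr → x = -0.9953; check Q = 0.01935
Then add 0.6004 M of J.
Step 2:
                   C          J          A
  Initial      2.182      5.645      1.531
  Change    -0.08777   -0.08777    0.08777
  Equil        2.094      5.557      1.619
  solve Keq expr → x = 0.04388; check Q = 0.01935
Then add 0.5958 M of C.
Step 3:
                   C          J          A
  Initial       2.69      5.557      1.619
  Change     -0.2176    -0.2176     0.2176
  Equil        2.473       5.34      1.837
  solve Keq expr → x = 0.1088; check Q = 0.01935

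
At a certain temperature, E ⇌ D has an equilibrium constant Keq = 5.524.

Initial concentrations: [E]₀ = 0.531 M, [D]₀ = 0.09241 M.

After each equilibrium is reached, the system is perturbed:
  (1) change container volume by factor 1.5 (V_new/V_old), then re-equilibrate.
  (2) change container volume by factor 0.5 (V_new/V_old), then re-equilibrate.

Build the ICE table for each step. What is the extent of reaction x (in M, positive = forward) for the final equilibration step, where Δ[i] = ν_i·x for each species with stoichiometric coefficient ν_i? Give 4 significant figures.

Q₀ = 0.174 vs Keq = 5.524 ⇒ Q<K, forward
Step 1:
                   E          D
  Initial      0.531    0.09241
  Change     -0.4354     0.4354
  Equil      0.09556     0.5279
  solve Keq expr → x = 0.4354; check Q = 5.524
Then change container volume by factor 1.5 (V_new/V_old).
Step 2:
                   E          D
  Initial     0.0637     0.3519
  Change           0          0
  Equil       0.0637     0.3519
  solve Keq expr → x = 0; check Q = 5.524
Then change container volume by factor 0.5 (V_new/V_old).
Step 3:
                   E          D
  Initial     0.1274     0.7038
  Change           0          0
  Equil       0.1274     0.7038
  solve Keq expr → x = 0; check Q = 5.524

x = 0 M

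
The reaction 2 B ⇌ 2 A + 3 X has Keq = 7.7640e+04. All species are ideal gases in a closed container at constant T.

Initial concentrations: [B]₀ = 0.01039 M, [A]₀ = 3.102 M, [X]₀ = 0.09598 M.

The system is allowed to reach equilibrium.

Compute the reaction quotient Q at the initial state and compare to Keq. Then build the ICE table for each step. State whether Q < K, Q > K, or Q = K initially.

Q₀ = 78.81 vs Keq = 7.7640e+04 ⇒ Q<K, forward
Step 1:
                  B         A         X
  Initial   0.01039     3.102   0.09598
  Change  -0.009977  0.009977   0.01497
  Equil   4.1272e-04     3.112    0.1109
  solve Keq expr → x = 0.004989; check Q = 7.7640e+04

Q₀ = 78.81; Q < K (proceeds forward)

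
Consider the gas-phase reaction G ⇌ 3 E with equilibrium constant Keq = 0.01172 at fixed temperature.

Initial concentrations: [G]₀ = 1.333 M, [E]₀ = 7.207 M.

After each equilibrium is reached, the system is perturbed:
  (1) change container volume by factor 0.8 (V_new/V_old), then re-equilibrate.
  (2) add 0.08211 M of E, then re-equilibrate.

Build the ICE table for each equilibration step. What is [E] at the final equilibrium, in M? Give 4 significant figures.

[E]_eq = 0.377 M

Q₀ = 280.8 vs Keq = 0.01172 ⇒ Q>K, reverse
Step 1:
                  G         E
  init        1.333     7.207
  Δ           2.286    -6.858
  eq          3.619    0.3487
  solve Keq expr → x = -2.286; check Q = 0.01172
Then change container volume by factor 0.8 (V_new/V_old).
Step 2:
                  G         E
  init        4.524    0.4359
  Δ          0.0199  -0.05971
  eq          4.544    0.3762
  solve Keq expr → x = -0.0199; check Q = 0.01172
Then add 0.08211 M of E.
Step 3:
                  G         E
  init        4.544    0.4583
  Δ         0.02712  -0.08136
  eq          4.571     0.377
  solve Keq expr → x = -0.02712; check Q = 0.01172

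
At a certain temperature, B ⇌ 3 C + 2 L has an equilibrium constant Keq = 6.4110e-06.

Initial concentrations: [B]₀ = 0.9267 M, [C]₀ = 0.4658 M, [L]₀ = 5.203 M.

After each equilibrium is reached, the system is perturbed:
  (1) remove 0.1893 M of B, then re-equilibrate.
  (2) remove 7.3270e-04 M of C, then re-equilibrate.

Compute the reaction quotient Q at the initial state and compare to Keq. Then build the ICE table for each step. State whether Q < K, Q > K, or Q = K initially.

Q₀ = 2.952; Q > K (proceeds reverse)

Q₀ = 2.952 vs Keq = 6.4110e-06 ⇒ Q>K, reverse
Step 1:
                    B           C           L
  Initial      0.9267      0.4658       5.203
  Change       0.1531     -0.4592     -0.3061
  Equil          1.08    0.006609       4.897
  solve Keq expr → x = -0.1531; check Q = 6.4110e-06
Then remove 0.1893 M of B.
Step 2:
                    B           C           L
  Initial      0.8905    0.006609       4.897
  Change   1.3691e-04 -4.1074e-04 -2.7383e-04
  Equil        0.8906    0.006198       4.897
  solve Keq expr → x = -1.3691e-04; check Q = 6.4110e-06
Then remove 7.3270e-04 M of C.
Step 3:
                    B           C           L
  Initial      0.8906    0.005466       4.897
  Change  -2.4391e-04  7.3172e-04  4.8782e-04
  Equil        0.8904    0.006197       4.897
  solve Keq expr → x = 2.4391e-04; check Q = 6.4110e-06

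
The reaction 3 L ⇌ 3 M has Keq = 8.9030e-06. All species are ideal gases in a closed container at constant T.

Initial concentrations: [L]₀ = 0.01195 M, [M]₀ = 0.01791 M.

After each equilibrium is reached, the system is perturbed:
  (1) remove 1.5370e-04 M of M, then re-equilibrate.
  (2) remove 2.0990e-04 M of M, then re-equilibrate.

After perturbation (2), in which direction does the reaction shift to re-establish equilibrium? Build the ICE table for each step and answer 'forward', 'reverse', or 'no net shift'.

Direction: forward

Q₀ = 3.367 vs Keq = 8.9030e-06 ⇒ Q>K, reverse
Step 1:
                   L          M
  Initial    0.01195    0.01791
  Change      0.0173    -0.0173
  Equil      0.02925 6.0631e-04
  solve Keq expr → x = -0.005768; check Q = 8.9030e-06
Then remove 1.5370e-04 M of M.
Step 2:
                   L          M
  Initial    0.02925 4.5261e-04
  Change  -1.5058e-04 1.5058e-04
  Equil       0.0291 6.0319e-04
  solve Keq expr → x = 5.0193e-05; check Q = 8.9030e-06
Then remove 2.0990e-04 M of M.
Step 3:
                   L          M
  Initial     0.0291 3.9329e-04
  Change  -2.0564e-04 2.0564e-04
  Equil       0.0289 5.9892e-04
  solve Keq expr → x = 6.8546e-05; check Q = 8.9030e-06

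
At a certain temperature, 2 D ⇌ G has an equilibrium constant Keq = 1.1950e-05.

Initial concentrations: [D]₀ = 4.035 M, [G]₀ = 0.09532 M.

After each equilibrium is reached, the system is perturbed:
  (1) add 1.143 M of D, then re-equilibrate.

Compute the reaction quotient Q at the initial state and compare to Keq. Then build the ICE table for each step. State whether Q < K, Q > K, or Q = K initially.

Q₀ = 0.005855 vs Keq = 1.1950e-05 ⇒ Q>K, reverse
Step 1:
                   D          G
  init         4.035    0.09532
  Δ           0.1902   -0.09511
  eq           4.225 2.1334e-04
  solve Keq expr → x = -0.09511; check Q = 1.1950e-05
Then add 1.143 M of D.
Step 2:
                   D          G
  init         5.368 2.1334e-04
  Δ       -2.6200e-04 1.3100e-04
  eq           5.368 3.4434e-04
  solve Keq expr → x = 1.3100e-04; check Q = 1.1950e-05

Q₀ = 0.005855; Q > K (proceeds reverse)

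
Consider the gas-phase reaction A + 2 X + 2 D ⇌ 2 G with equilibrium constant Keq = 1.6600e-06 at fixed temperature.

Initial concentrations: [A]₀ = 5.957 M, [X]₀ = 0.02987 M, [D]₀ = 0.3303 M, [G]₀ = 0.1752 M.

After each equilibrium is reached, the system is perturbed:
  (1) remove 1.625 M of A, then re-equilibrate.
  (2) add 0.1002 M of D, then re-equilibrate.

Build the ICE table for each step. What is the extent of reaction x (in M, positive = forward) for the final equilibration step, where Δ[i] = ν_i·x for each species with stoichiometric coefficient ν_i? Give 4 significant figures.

x = 2.7728e-05 M

Q₀ = 52.94 vs Keq = 1.6600e-06 ⇒ Q>K, reverse
Step 1:
                    A           X           D           G
  Initial       5.957     0.02987      0.3303      0.1752
  Change      0.08744      0.1749      0.1749     -0.1749
  Equil         6.044      0.2047      0.5052  3.2763e-04
  solve Keq expr → x = -0.08744; check Q = 1.6600e-06
Then remove 1.625 M of A.
Step 2:
                    A           X           D           G
  Initial       4.419      0.2047      0.5052  3.2763e-04
  Change   2.3694e-05  4.7389e-05  4.7389e-05 -4.7389e-05
  Equil         4.419      0.2048      0.5052  2.8024e-04
  solve Keq expr → x = -2.3694e-05; check Q = 1.6600e-06
Then add 0.1002 M of D.
Step 3:
                    A           X           D           G
  Initial       4.419      0.2048      0.6054  2.8024e-04
  Change  -2.7728e-05 -5.5457e-05 -5.5457e-05  5.5457e-05
  Equil         4.419      0.2047      0.6054  3.3569e-04
  solve Keq expr → x = 2.7728e-05; check Q = 1.6600e-06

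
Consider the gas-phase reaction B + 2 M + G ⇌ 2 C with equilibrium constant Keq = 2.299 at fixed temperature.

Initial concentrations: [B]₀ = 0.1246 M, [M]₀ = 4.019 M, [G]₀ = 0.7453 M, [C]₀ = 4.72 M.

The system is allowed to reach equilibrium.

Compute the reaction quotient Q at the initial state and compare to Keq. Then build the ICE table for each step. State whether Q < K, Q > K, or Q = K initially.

Q₀ = 14.85 vs Keq = 2.299 ⇒ Q>K, reverse
Step 1:
                  B         M         G         C
  init       0.1246     4.019    0.7453      4.72
  Δ          0.2531    0.5063    0.2531   -0.5063
  eq         0.3777     4.525    0.9984     4.214
  solve Keq expr → x = -0.2531; check Q = 2.299

Q₀ = 14.85; Q > K (proceeds reverse)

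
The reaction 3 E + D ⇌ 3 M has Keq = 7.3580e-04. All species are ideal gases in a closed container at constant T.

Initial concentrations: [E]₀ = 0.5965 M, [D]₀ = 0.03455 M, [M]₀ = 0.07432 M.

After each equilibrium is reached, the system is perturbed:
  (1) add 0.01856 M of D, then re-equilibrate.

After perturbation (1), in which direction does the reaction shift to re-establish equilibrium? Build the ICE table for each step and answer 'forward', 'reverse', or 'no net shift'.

Q₀ = 0.05598 vs Keq = 7.3580e-04 ⇒ Q>K, reverse
Step 1:
                  E         D         M
  init       0.5965   0.03455   0.07432
  Δ         0.05245   0.01748  -0.05245
  eq         0.6489   0.05203   0.02187
  solve Keq expr → x = -0.01748; check Q = 7.3580e-04
Then add 0.01856 M of D.
Step 2:
                  E         D         M
  init       0.6489   0.07059   0.02187
  Δ       -0.002177 -7.2562e-04  0.002177
  eq         0.6468   0.06987   0.02405
  solve Keq expr → x = 7.2562e-04; check Q = 7.3580e-04

Direction: forward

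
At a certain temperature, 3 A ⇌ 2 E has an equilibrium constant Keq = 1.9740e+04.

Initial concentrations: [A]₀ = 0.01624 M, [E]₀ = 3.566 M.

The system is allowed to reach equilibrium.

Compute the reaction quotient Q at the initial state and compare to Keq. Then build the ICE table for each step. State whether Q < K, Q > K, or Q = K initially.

Q₀ = 2.9690e+06 vs Keq = 1.9740e+04 ⇒ Q>K, reverse
Step 1:
                   A          E
  I          0.01624      3.566
  C          0.06938   -0.04625
  E          0.08562       3.52
  solve Keq expr → x = -0.02313; check Q = 1.9740e+04

Q₀ = 2.9690e+06; Q > K (proceeds reverse)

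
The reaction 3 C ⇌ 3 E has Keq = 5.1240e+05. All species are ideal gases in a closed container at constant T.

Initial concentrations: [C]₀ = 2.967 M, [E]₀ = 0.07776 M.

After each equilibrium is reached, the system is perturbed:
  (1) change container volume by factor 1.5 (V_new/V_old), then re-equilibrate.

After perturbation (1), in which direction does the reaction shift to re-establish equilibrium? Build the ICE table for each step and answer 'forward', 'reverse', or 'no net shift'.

Direction: no net shift

Q₀ = 1.8002e-05 vs Keq = 5.1240e+05 ⇒ Q<K, forward
Step 1:
                    C           E
  Initial       2.967     0.07776
  Change       -2.929       2.929
  Equil       0.03758       3.007
  solve Keq expr → x = 0.9765; check Q = 5.1240e+05
Then change container volume by factor 1.5 (V_new/V_old).
Step 2:
                    C           E
  Initial     0.02505       2.005
  Change            0           0
  Equil       0.02505       2.005
  solve Keq expr → x = 0; check Q = 5.1240e+05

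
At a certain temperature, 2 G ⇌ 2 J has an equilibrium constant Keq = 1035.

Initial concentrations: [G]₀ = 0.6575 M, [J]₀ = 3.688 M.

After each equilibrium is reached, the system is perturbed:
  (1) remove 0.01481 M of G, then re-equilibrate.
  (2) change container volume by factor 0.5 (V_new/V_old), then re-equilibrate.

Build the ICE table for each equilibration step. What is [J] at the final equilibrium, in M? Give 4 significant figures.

[J]_eq = 8.4 M

Q₀ = 31.46 vs Keq = 1035 ⇒ Q<K, forward
Step 1:
                    G           J
  init         0.6575       3.688
  Δ           -0.5265      0.5265
  eq            0.131       4.214
  solve Keq expr → x = 0.2632; check Q = 1035
Then remove 0.01481 M of G.
Step 2:
                    G           J
  init         0.1162       4.214
  Δ           0.01436    -0.01436
  eq           0.1306         4.2
  solve Keq expr → x = -0.007182; check Q = 1035
Then change container volume by factor 0.5 (V_new/V_old).
Step 3:
                    G           J
  init         0.2611         8.4
  Δ                 0           0
  eq           0.2611         8.4
  solve Keq expr → x = 0; check Q = 1035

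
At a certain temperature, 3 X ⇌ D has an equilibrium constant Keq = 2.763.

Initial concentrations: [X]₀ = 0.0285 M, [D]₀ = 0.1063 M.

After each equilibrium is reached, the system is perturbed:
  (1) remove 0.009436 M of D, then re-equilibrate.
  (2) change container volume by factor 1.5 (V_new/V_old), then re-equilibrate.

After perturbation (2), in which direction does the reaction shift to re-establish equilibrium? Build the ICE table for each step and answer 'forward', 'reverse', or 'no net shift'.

Q₀ = 4592 vs Keq = 2.763 ⇒ Q>K, reverse
Step 1:
                    X           D
  init         0.0285      0.1063
  Δ            0.2085    -0.06951
  eq            0.237     0.03679
  solve Keq expr → x = -0.06951; check Q = 2.763
Then remove 0.009436 M of D.
Step 2:
                    X           D
  init          0.237     0.02736
  Δ          -0.01217    0.004056
  eq           0.2249     0.03141
  solve Keq expr → x = 0.004056; check Q = 2.763
Then change container volume by factor 1.5 (V_new/V_old).
Step 3:
                    X           D
  init         0.1499     0.02094
  Δ           0.02126   -0.007086
  eq           0.1712     0.01386
  solve Keq expr → x = -0.007086; check Q = 2.763

Direction: reverse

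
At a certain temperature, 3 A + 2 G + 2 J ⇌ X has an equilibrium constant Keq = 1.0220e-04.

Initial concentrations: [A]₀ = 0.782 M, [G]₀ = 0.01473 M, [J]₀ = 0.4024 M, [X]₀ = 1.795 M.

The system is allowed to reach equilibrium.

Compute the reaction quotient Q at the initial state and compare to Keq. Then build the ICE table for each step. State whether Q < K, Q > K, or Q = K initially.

Q₀ = 1.0684e+05 vs Keq = 1.0220e-04 ⇒ Q>K, reverse
Step 1:
                    A           G           J           X
  init          0.782     0.01473      0.4024       1.795
  Δ             3.782       2.521       2.521      -1.261
  eq            4.564       2.536       2.924      0.5343
  solve Keq expr → x = -1.261; check Q = 1.0220e-04

Q₀ = 1.0684e+05; Q > K (proceeds reverse)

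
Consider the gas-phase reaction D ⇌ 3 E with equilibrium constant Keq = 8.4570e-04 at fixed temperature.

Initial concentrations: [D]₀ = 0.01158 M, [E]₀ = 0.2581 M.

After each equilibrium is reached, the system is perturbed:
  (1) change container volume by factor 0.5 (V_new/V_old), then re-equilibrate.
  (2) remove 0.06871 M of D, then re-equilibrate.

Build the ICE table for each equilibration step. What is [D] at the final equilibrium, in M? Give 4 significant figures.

[D]_eq = 0.1114 M

Q₀ = 1.485 vs Keq = 8.4570e-04 ⇒ Q>K, reverse
Step 1:
                    D           E
  Initial     0.01158      0.2581
  Change      0.07224     -0.2167
  Equil       0.08382     0.04139
  solve Keq expr → x = -0.07224; check Q = 8.4570e-04
Then change container volume by factor 0.5 (V_new/V_old).
Step 2:
                    D           E
  Initial      0.1676     0.08277
  Change     0.009875    -0.02962
  Equil        0.1775     0.05315
  solve Keq expr → x = -0.009875; check Q = 8.4570e-04
Then remove 0.06871 M of D.
Step 3:
                    D           E
  Initial      0.1088     0.05315
  Change      0.00255   -0.007651
  Equil        0.1114      0.0455
  solve Keq expr → x = -0.00255; check Q = 8.4570e-04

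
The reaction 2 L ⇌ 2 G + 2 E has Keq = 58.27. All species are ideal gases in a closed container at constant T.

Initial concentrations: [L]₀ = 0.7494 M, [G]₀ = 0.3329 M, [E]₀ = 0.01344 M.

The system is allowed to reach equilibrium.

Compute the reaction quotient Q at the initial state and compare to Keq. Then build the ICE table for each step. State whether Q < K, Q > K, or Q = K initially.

Q₀ = 3.5645e-05 vs Keq = 58.27 ⇒ Q<K, forward
Step 1:
                    L           G           E
  Initial      0.7494      0.3329     0.01344
  Change      -0.6615      0.6615      0.6615
  Equil       0.08792      0.9944      0.6749
  solve Keq expr → x = 0.3307; check Q = 58.27

Q₀ = 3.5645e-05; Q < K (proceeds forward)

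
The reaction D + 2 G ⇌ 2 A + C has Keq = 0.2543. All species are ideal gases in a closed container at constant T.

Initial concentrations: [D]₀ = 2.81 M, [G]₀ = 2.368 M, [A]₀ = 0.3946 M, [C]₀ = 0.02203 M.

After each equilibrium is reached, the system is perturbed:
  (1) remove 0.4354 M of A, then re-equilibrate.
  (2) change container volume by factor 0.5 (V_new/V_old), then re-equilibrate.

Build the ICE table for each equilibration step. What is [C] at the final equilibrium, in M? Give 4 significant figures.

[C]_eq = 1.225 M

Q₀ = 2.1770e-04 vs Keq = 0.2543 ⇒ Q<K, forward
Step 1:
                   D          G          A          C
  Initial       2.81      2.368     0.3946    0.02203
  Change     -0.5098      -1.02       1.02     0.5098
  Equil          2.3      1.348      1.414     0.5318
  solve Keq expr → x = 0.5098; check Q = 0.2543
Then remove 0.4354 M of A.
Step 2:
                   D          G          A          C
  Initial        2.3      1.348     0.9788     0.5318
  Change    -0.08056    -0.1611     0.1611    0.08056
  Equil         2.22      1.187       1.14     0.6124
  solve Keq expr → x = 0.08056; check Q = 0.2543
Then change container volume by factor 0.5 (V_new/V_old).
Step 3:
                   D          G          A          C
  Initial      4.439      2.375       2.28      1.225
  Change           0          0          0          0
  Equil        4.439      2.375       2.28      1.225
  solve Keq expr → x = 0; check Q = 0.2543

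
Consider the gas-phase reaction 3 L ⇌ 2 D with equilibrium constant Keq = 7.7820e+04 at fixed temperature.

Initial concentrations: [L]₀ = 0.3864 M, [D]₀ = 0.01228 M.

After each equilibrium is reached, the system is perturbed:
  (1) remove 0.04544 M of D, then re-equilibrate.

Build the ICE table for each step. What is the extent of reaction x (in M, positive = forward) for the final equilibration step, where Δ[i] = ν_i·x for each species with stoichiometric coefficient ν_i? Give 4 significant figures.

x = 3.7399e-04 M

Q₀ = 0.002614 vs Keq = 7.7820e+04 ⇒ Q<K, forward
Step 1:
                  L         D
  I          0.3864   0.01228
  C         -0.3768    0.2512
  E        0.009626    0.2635
  solve Keq expr → x = 0.1256; check Q = 7.7820e+04
Then remove 0.04544 M of D.
Step 2:
                  L         D
  I        0.009626     0.218
  C       -0.001122 7.4797e-04
  E        0.008504    0.2188
  solve Keq expr → x = 3.7399e-04; check Q = 7.7820e+04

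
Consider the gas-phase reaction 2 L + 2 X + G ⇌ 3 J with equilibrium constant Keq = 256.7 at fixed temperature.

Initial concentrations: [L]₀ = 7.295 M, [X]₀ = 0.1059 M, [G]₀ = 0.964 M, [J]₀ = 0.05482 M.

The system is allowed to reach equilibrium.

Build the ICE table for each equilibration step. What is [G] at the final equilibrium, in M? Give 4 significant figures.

Q₀ = 2.8635e-04 vs Keq = 256.7 ⇒ Q<K, forward
Step 1:
                    L           X           G           J
  init          7.295      0.1059       0.964     0.05482
  Δ            -0.105      -0.105    -0.05251      0.1575
  eq             7.19  8.8964e-04      0.9115      0.2123
  solve Keq expr → x = 0.05251; check Q = 256.7

[G]_eq = 0.9115 M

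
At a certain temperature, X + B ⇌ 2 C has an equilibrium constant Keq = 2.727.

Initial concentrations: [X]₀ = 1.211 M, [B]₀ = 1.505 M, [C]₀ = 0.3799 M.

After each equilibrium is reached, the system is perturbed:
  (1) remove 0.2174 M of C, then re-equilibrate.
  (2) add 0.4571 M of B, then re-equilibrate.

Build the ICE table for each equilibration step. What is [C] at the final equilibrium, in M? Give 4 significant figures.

[C]_eq = 1.438 M

Q₀ = 0.07919 vs Keq = 2.727 ⇒ Q<K, forward
Step 1:
                   X          B          C
  init         1.211      1.505     0.3799
  Δ          -0.5044    -0.5044      1.009
  eq          0.7066      1.001      1.389
  solve Keq expr → x = 0.5044; check Q = 2.727
Then remove 0.2174 M of C.
Step 2:
                   X          B          C
  init        0.7066      1.001      1.171
  Δ          -0.0591    -0.0591     0.1182
  eq          0.6475     0.9415      1.289
  solve Keq expr → x = 0.0591; check Q = 2.727
Then add 0.4571 M of B.
Step 3:
                   X          B          C
  init        0.6475      1.399      1.289
  Δ         -0.07451   -0.07451      0.149
  eq           0.573      1.324      1.438
  solve Keq expr → x = 0.07451; check Q = 2.727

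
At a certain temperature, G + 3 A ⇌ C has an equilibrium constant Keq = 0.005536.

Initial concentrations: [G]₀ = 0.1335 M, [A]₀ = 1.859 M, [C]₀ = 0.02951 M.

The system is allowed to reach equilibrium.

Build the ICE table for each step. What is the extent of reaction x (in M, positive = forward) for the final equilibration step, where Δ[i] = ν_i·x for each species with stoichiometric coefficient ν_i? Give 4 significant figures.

x = -0.02328 M

Q₀ = 0.03441 vs Keq = 0.005536 ⇒ Q>K, reverse
Step 1:
                  G         A         C
  Initial    0.1335     1.859   0.02951
  Change    0.02328   0.06984  -0.02328
  Equil      0.1568     1.929  0.006228
  solve Keq expr → x = -0.02328; check Q = 0.005536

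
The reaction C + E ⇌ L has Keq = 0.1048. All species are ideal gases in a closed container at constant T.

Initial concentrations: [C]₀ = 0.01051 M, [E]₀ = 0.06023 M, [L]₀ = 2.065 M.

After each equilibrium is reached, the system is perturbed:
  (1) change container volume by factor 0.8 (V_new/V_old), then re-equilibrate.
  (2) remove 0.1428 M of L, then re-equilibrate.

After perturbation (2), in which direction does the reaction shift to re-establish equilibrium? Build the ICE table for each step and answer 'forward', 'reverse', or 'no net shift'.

Direction: forward

Q₀ = 3262 vs Keq = 0.1048 ⇒ Q>K, reverse
Step 1:
                  C         E         L
  Initial   0.01051   0.06023     2.065
  Change      1.736     1.736    -1.736
  Equil       1.747     1.796    0.3288
  solve Keq expr → x = -1.736; check Q = 0.1048
Then change container volume by factor 0.8 (V_new/V_old).
Step 2:
                  C         E         L
  Initial     2.183     2.245     0.411
  Change   -0.07054  -0.07054   0.07054
  Equil       2.113     2.175    0.4816
  solve Keq expr → x = 0.07054; check Q = 0.1048
Then remove 0.1428 M of L.
Step 3:
                  C         E         L
  Initial     2.113     2.175    0.3388
  Change   -0.09924  -0.09924   0.09924
  Equil       2.014     2.076     0.438
  solve Keq expr → x = 0.09924; check Q = 0.1048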